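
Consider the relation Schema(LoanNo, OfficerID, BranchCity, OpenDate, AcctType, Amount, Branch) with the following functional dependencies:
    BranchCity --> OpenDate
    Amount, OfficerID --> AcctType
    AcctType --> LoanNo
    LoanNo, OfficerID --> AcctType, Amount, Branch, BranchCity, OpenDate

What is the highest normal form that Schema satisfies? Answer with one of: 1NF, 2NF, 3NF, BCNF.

2NF

Candidate keys: {AcctType, OfficerID}, {Amount, OfficerID}, {LoanNo, OfficerID}. Prime attributes: {AcctType, Amount, LoanNo, OfficerID}.
BranchCity --> OpenDate breaks BCNF: {BranchCity}⁺ = {BranchCity, OpenDate}, so {BranchCity} is not a superkey.
Because {OpenDate} is non-prime and the left side of BranchCity --> OpenDate is not a superkey, the relation is not in 3NF.
Checking every proper subset of each key, none determines a non-prime attribute — 2NF is satisfied.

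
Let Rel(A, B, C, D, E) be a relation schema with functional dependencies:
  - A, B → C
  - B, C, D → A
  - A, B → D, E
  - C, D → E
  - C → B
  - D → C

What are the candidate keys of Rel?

{D}⁺ = {A, B, C, D, E}, which is every attribute, so {D} is a candidate key.
{A, B}⁺ = {A, B, C, D, E}, which is every attribute, so {A, B} is a candidate key.
{A, C}⁺ = {A, B, C, D, E}, which is every attribute, so {A, C} is a candidate key.
Any other superkey properly contains one of these, so there are no further candidate keys.

{A, B}, {A, C}, {D}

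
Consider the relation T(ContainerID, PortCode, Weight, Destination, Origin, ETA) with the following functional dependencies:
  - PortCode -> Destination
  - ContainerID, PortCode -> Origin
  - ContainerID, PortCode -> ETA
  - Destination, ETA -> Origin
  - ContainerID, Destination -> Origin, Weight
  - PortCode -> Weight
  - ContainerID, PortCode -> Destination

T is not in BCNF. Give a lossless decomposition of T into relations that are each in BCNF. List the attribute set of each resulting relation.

Candidate key of the original relation: {ContainerID, PortCode}.
In {ContainerID, Destination, ETA, Origin, PortCode, Weight}, {PortCode} is not a superkey ({PortCode}⁺ restricted to this set is {Destination, PortCode, Weight}), so split on PortCode -> Destination, Weight into {Destination, PortCode, Weight} and {ContainerID, ETA, Origin, PortCode}.
{Destination, PortCode, Weight} has no BCNF violation.
In {ContainerID, ETA, Origin, PortCode}, {ETA, PortCode} is not a superkey ({ETA, PortCode}⁺ restricted to this set is {ETA, Origin, PortCode}), so split on ETA, PortCode -> Origin into {ETA, Origin, PortCode} and {ContainerID, ETA, PortCode}.
{ETA, Origin, PortCode} has no BCNF violation.
{ContainerID, ETA, PortCode} has no BCNF violation.

{ContainerID, ETA, PortCode}; {Destination, PortCode, Weight}; {ETA, Origin, PortCode}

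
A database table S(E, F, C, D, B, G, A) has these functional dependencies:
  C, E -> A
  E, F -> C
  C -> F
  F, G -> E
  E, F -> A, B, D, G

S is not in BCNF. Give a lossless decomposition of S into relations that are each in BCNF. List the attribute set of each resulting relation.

{A, B, C, D, E, G}; {C, F}

Candidate keys of the original relation: {C, E}, {C, G}, {E, F}, {F, G}.
In {A, B, C, D, E, F, G}, {C} is not a superkey ({C}⁺ restricted to this set is {C, F}), so split on C -> F into {C, F} and {A, B, C, D, E, G}.
{C, F}: every determinant is a superkey — BCNF.
{A, B, C, D, E, G}: every determinant is a superkey — BCNF.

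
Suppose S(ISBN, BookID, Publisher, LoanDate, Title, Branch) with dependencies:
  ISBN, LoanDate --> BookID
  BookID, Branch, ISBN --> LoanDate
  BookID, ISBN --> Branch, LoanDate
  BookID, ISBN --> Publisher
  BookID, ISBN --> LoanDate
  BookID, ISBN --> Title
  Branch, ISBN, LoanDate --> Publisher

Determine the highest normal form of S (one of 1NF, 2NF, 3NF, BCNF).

Candidate keys: {BookID, ISBN}, {ISBN, LoanDate}. Prime attributes: {BookID, ISBN, LoanDate}.
Every FD has a superkey on the left, so the relation is in BCNF.

BCNF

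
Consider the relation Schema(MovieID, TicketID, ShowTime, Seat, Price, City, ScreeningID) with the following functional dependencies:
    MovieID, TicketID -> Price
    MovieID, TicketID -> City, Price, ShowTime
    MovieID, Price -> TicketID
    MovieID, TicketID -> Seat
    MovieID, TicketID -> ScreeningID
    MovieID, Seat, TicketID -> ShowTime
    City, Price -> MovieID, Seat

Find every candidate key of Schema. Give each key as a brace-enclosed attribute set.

Closure of {City, Price} is {City, MovieID, Price, ScreeningID, Seat, ShowTime, TicketID}, the whole schema; {City, Price} is a candidate key.
Closure of {MovieID, Price} is {City, MovieID, Price, ScreeningID, Seat, ShowTime, TicketID}, the whole schema; {MovieID, Price} is a candidate key.
Closure of {MovieID, TicketID} is {City, MovieID, Price, ScreeningID, Seat, ShowTime, TicketID}, the whole schema; {MovieID, TicketID} is a candidate key.
No proper subset of any of these is a key, and no other minimal superkey exists.

{City, Price}, {MovieID, Price}, {MovieID, TicketID}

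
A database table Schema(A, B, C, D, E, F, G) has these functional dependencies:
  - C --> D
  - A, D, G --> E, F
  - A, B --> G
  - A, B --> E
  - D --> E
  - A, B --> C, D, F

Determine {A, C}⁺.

{A, C, D, E}

Start with {A, C}.
C --> D applies; add {D} → now {A, C, D}.
D --> E applies; add {E} → now {A, C, D, E}.
No further FD applies.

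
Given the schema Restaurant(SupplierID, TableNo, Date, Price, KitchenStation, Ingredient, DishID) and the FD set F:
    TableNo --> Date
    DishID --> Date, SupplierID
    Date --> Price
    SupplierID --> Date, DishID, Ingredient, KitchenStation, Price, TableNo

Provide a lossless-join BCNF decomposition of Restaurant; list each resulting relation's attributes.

{Date, Price}; {Date, TableNo}; {DishID, Ingredient, KitchenStation, SupplierID, TableNo}

Candidate keys of the original relation: {DishID}, {SupplierID}.
Within {Date, DishID, Ingredient, KitchenStation, Price, SupplierID, TableNo}: {TableNo}⁺ ∩ {Date, DishID, Ingredient, KitchenStation, Price, SupplierID, TableNo} = {Date, Price, TableNo}, not the whole set, so TableNo --> Date, Price violates BCNF; decompose into {Date, Price, TableNo} and {DishID, Ingredient, KitchenStation, SupplierID, TableNo}.
Within {Date, Price, TableNo}: {Date}⁺ ∩ {Date, Price, TableNo} = {Date, Price}, not the whole set, so Date --> Price violates BCNF; decompose into {Date, Price} and {Date, TableNo}.
{Date, Price}: every determinant is a superkey — BCNF.
{Date, TableNo}: every determinant is a superkey — BCNF.
{DishID, Ingredient, KitchenStation, SupplierID, TableNo}: every determinant is a superkey — BCNF.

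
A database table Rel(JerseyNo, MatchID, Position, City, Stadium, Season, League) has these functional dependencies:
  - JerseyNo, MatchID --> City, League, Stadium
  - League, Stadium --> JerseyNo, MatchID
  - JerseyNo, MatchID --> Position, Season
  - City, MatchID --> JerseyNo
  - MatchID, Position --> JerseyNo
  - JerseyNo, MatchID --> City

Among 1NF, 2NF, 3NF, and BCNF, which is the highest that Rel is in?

BCNF

Candidate keys: {City, MatchID}, {JerseyNo, MatchID}, {League, Stadium}, {MatchID, Position}. Prime attributes: {City, JerseyNo, League, MatchID, Position, Stadium}.
Every FD has a superkey on the left, so the relation is in BCNF.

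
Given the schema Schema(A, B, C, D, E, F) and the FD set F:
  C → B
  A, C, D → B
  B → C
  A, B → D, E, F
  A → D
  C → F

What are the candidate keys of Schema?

{A, B}, {A, C}

Attributes never on any right-hand side: {A} — every candidate key must contain it.
Closure of {A, B} is {A, B, C, D, E, F}, the whole schema; {A, B} is a candidate key.
Closure of {A, C} is {A, B, C, D, E, F}, the whole schema; {A, C} is a candidate key.
These are minimal and exhaustive — every other superkey contains one of them.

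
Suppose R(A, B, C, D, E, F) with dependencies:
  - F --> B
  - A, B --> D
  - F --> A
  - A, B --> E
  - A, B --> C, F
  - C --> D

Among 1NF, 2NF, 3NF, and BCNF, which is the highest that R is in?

2NF

Candidate keys: {A, B}, {F}. Prime attributes: {A, B, F}.
C --> D: {C}⁺ = {C, D}, which is not all of the attributes, so the left side is not a superkey — BCNF is violated.
Because {D} is non-prime and the left side of C --> D is not a superkey, the relation is not in 3NF.
Checking every proper subset of each key, none determines a non-prime attribute — 2NF is satisfied.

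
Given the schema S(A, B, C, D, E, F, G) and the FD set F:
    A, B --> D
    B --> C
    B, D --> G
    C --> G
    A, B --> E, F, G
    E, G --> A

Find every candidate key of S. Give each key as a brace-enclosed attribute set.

{B} never appears on the right of any FD, so every key must include it.
{A, B} is a candidate key since {A, B}⁺ = {A, B, C, D, E, F, G} covers every attribute.
{B, E} is a candidate key since {B, E}⁺ = {A, B, C, D, E, F, G} covers every attribute.
No proper subset of any of these is a key, and no other minimal superkey exists.

{A, B}, {B, E}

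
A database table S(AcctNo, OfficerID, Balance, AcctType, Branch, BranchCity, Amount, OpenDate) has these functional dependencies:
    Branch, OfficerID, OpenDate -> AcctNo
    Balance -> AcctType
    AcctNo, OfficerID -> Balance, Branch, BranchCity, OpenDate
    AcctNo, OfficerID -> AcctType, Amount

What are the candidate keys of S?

Attributes never on any right-hand side: {OfficerID} — every candidate key must contain it.
{AcctNo, OfficerID} is a candidate key since {AcctNo, OfficerID}⁺ = {AcctNo, AcctType, Amount, Balance, Branch, BranchCity, OfficerID, OpenDate} covers every attribute.
{Branch, OfficerID, OpenDate} is a candidate key since {Branch, OfficerID, OpenDate}⁺ = {AcctNo, AcctType, Amount, Balance, Branch, BranchCity, OfficerID, OpenDate} covers every attribute.
No proper subset of any of these is a key, and no other minimal superkey exists.

{AcctNo, OfficerID}, {Branch, OfficerID, OpenDate}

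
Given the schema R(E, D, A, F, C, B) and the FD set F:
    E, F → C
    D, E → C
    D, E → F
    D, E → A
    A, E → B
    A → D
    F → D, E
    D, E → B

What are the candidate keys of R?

Closure of {F} is {A, B, C, D, E, F}, the whole schema; {F} is a candidate key.
Closure of {A, E} is {A, B, C, D, E, F}, the whole schema; {A, E} is a candidate key.
Closure of {D, E} is {A, B, C, D, E, F}, the whole schema; {D, E} is a candidate key.
Any other superkey properly contains one of these, so there are no further candidate keys.

{A, E}, {D, E}, {F}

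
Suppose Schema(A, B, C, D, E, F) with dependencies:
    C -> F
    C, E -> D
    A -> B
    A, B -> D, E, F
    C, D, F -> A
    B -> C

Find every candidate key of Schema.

{A} is a candidate key since {A}⁺ = {A, B, C, D, E, F} covers every attribute.
{B, D} is a candidate key since {B, D}⁺ = {A, B, C, D, E, F} covers every attribute.
{B, E} is a candidate key since {B, E}⁺ = {A, B, C, D, E, F} covers every attribute.
{C, D} is a candidate key since {C, D}⁺ = {A, B, C, D, E, F} covers every attribute.
{C, E} is a candidate key since {C, E}⁺ = {A, B, C, D, E, F} covers every attribute.
Any other superkey properly contains one of these, so there are no further candidate keys.

{A}, {B, D}, {B, E}, {C, D}, {C, E}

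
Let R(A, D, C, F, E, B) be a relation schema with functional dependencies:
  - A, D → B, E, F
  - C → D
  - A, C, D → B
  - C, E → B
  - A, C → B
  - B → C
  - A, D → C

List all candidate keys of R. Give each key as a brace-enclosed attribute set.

Attributes never on any right-hand side: {A} — every candidate key must contain it.
Closure of {A, B} is {A, B, C, D, E, F}, the whole schema; {A, B} is a candidate key.
Closure of {A, C} is {A, B, C, D, E, F}, the whole schema; {A, C} is a candidate key.
Closure of {A, D} is {A, B, C, D, E, F}, the whole schema; {A, D} is a candidate key.
No proper subset of any of these is a key, and no other minimal superkey exists.

{A, B}, {A, C}, {A, D}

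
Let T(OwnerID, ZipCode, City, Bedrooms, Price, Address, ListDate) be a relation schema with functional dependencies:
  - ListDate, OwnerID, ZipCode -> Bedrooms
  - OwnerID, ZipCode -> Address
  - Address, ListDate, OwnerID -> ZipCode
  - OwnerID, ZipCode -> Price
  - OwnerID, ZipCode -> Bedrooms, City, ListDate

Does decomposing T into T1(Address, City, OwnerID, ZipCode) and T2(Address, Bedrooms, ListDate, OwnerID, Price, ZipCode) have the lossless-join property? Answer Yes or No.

The shared attributes are {Address, OwnerID, ZipCode} and {Address, OwnerID, ZipCode}⁺ = {Address, Bedrooms, City, ListDate, OwnerID, Price, ZipCode}.
This includes all of T1, so the common attributes are a superkey of T1 — the join is lossless.

Yes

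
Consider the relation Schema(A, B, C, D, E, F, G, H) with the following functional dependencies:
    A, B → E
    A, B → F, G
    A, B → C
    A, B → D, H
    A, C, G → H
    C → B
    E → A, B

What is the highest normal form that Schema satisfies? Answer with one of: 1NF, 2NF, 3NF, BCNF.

3NF

Candidate keys: {A, B}, {A, C}, {E}. Prime attributes: {A, B, C, E}.
C → B: {C}⁺ = {B, C}, which is not all of the attributes, so the left side is not a superkey — BCNF is violated.
Since {B} ⊆ prime attributes and every other non-superkey FD also has a prime right side, the schema is in 3NF.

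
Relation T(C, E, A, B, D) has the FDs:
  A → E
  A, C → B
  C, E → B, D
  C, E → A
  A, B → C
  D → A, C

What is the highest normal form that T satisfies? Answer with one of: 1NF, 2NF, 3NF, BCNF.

Candidate keys: {A, B}, {A, C}, {C, E}, {D}. Prime attributes: {A, B, C, D, E}.
A → E breaks BCNF: {A}⁺ = {A, E}, so {A} is not a superkey.
Since {E} ⊆ prime attributes and every other non-superkey FD also has a prime right side, the schema is in 3NF.

3NF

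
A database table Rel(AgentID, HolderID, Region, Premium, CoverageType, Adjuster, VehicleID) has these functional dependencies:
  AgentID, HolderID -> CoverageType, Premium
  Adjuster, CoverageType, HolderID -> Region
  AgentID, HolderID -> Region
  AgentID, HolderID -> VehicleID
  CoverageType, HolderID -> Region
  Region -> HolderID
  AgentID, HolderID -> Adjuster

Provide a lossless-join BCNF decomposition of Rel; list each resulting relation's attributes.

Candidate keys of the original relation: {AgentID, HolderID}, {AgentID, Region}.
{Adjuster, AgentID, CoverageType, HolderID, Premium, Region, VehicleID}: {Adjuster, CoverageType, HolderID} determines {Adjuster, CoverageType, HolderID, Region} here but is not a superkey — split on Adjuster, CoverageType, HolderID -> Region, giving {Adjuster, CoverageType, HolderID, Region} and {Adjuster, AgentID, CoverageType, HolderID, Premium, VehicleID}.
{Adjuster, CoverageType, HolderID, Region}: {CoverageType, HolderID} determines {CoverageType, HolderID, Region} here but is not a superkey — split on CoverageType, HolderID -> Region, giving {CoverageType, HolderID, Region} and {Adjuster, CoverageType, HolderID}.
{CoverageType, HolderID, Region}: {Region} determines {HolderID, Region} here but is not a superkey — split on Region -> HolderID, giving {HolderID, Region} and {CoverageType, Region}.
{HolderID, Region}: every determinant is a superkey — BCNF.
{CoverageType, Region}: every determinant is a superkey — BCNF.
{Adjuster, CoverageType, HolderID}: every determinant is a superkey — BCNF.
{Adjuster, AgentID, CoverageType, HolderID, Premium, VehicleID}: every determinant is a superkey — BCNF.

{Adjuster, AgentID, CoverageType, HolderID, Premium, VehicleID}; {CoverageType, Region}; {HolderID, Region}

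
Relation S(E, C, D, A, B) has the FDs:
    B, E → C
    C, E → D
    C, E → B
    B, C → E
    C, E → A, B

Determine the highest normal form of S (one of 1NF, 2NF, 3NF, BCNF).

BCNF

Candidate keys: {B, C}, {B, E}, {C, E}. Prime attributes: {B, C, E}.
The left-hand side of every FD is a superkey, so BCNF is satisfied.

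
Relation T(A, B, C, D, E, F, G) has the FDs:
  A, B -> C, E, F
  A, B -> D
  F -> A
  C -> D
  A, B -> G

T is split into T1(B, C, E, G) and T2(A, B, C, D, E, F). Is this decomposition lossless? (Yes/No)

No

Common attributes: {B, C, E}; their closure is {B, C, D, E}.
The closure covers neither T1 nor T2 entirely; the join is not lossless.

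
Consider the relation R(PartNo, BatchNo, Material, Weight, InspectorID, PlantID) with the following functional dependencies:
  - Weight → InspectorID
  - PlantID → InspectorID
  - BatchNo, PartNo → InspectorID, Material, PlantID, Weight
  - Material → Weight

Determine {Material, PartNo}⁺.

{InspectorID, Material, PartNo, Weight}

Start with {Material, PartNo}.
Material → Weight applies; add {Weight} → now {Material, PartNo, Weight}.
Weight → InspectorID applies; add {InspectorID} → now {InspectorID, Material, PartNo, Weight}.
No further FD applies.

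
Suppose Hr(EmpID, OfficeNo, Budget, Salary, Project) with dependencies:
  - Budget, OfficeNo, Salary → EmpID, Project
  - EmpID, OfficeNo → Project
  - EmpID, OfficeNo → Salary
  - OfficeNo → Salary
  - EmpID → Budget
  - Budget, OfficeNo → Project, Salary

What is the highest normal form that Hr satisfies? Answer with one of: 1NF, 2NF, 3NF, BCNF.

1NF

Candidate keys: {Budget, OfficeNo}, {EmpID, OfficeNo}. Prime attributes: {Budget, EmpID, OfficeNo}.
For OfficeNo → Salary we have {OfficeNo}⁺ = {OfficeNo, Salary}; {OfficeNo} is not a superkey, so BCNF fails.
OfficeNo → Salary determines the non-prime attribute {Salary} from a non-superkey — 3NF is violated.
The proper key subset {OfficeNo} of {Budget, OfficeNo} determines non-prime {Salary}, so the relation is not even in 2NF.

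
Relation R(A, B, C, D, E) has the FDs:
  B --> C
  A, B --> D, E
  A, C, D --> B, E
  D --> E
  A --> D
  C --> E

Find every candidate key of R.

{A} never appears on the right of any FD, so every key must include it.
{A, B} is a candidate key since {A, B}⁺ = {A, B, C, D, E} covers every attribute.
{A, C} is a candidate key since {A, C}⁺ = {A, B, C, D, E} covers every attribute.
Any other superkey properly contains one of these, so there are no further candidate keys.

{A, B}, {A, C}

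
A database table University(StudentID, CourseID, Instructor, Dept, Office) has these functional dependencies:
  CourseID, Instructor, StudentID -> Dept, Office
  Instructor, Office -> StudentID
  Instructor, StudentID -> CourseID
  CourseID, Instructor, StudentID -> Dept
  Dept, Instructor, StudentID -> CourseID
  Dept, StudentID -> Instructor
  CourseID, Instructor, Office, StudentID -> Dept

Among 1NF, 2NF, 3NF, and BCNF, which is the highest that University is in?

Candidate keys: {Dept, StudentID}, {Instructor, Office}, {Instructor, StudentID}. Prime attributes: {Dept, Instructor, Office, StudentID}.
The left-hand side of every FD is a superkey, so BCNF is satisfied.

BCNF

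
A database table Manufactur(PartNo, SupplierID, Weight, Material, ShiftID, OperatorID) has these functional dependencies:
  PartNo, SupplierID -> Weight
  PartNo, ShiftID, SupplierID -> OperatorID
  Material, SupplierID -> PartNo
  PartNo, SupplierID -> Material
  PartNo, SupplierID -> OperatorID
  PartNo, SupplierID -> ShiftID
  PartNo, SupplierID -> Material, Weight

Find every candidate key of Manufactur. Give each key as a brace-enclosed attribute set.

{SupplierID} never appears on the right of any FD, so every key must include it.
Closure of {Material, SupplierID} is {Material, OperatorID, PartNo, ShiftID, SupplierID, Weight}, the whole schema; {Material, SupplierID} is a candidate key.
Closure of {PartNo, SupplierID} is {Material, OperatorID, PartNo, ShiftID, SupplierID, Weight}, the whole schema; {PartNo, SupplierID} is a candidate key.
No proper subset of any of these is a key, and no other minimal superkey exists.

{Material, SupplierID}, {PartNo, SupplierID}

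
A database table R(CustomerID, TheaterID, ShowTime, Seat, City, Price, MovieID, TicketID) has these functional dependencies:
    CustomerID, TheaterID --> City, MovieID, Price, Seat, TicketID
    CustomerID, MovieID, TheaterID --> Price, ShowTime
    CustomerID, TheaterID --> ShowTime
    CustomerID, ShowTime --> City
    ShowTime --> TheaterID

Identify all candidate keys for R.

{CustomerID, ShowTime}, {CustomerID, TheaterID}

Attributes never on any right-hand side: {CustomerID} — every candidate key must contain it.
{CustomerID, ShowTime} is a candidate key since {CustomerID, ShowTime}⁺ = {City, CustomerID, MovieID, Price, Seat, ShowTime, TheaterID, TicketID} covers every attribute.
{CustomerID, TheaterID} is a candidate key since {CustomerID, TheaterID}⁺ = {City, CustomerID, MovieID, Price, Seat, ShowTime, TheaterID, TicketID} covers every attribute.
No proper subset of any of these is a key, and no other minimal superkey exists.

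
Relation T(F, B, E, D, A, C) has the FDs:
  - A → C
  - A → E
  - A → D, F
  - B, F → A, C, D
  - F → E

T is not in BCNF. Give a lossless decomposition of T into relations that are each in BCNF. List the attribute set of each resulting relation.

Candidate keys of the original relation: {A, B}, {B, F}.
Within {A, B, C, D, E, F}: {A}⁺ ∩ {A, B, C, D, E, F} = {A, C, D, E, F}, not the whole set, so A → C, D, E, F violates BCNF; decompose into {A, C, D, E, F} and {A, B}.
Within {A, C, D, E, F}: {F}⁺ ∩ {A, C, D, E, F} = {E, F}, not the whole set, so F → E violates BCNF; decompose into {E, F} and {A, C, D, F}.
{E, F} is in BCNF.
{A, C, D, F} is in BCNF.
{A, B} is in BCNF.

{A, B}; {A, C, D, F}; {E, F}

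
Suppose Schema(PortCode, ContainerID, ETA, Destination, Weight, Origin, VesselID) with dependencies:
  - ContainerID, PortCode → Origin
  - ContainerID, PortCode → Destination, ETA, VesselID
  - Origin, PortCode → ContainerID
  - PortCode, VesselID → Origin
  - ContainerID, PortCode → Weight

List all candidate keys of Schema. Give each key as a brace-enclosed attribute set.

{ContainerID, PortCode}, {Origin, PortCode}, {PortCode, VesselID}

No FD produces {PortCode}, so it must be in every candidate key.
{ContainerID, PortCode}⁺ = {ContainerID, Destination, ETA, Origin, PortCode, VesselID, Weight}, which is every attribute, so {ContainerID, PortCode} is a candidate key.
{Origin, PortCode}⁺ = {ContainerID, Destination, ETA, Origin, PortCode, VesselID, Weight}, which is every attribute, so {Origin, PortCode} is a candidate key.
{PortCode, VesselID}⁺ = {ContainerID, Destination, ETA, Origin, PortCode, VesselID, Weight}, which is every attribute, so {PortCode, VesselID} is a candidate key.
These are minimal and exhaustive — every other superkey contains one of them.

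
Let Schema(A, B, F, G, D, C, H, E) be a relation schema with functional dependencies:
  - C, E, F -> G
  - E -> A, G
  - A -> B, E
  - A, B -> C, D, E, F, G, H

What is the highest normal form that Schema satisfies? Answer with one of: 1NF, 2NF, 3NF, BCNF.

BCNF

Candidate keys: {A}, {E}. Prime attributes: {A, E}.
Each dependency's left side is a superkey — BCNF holds.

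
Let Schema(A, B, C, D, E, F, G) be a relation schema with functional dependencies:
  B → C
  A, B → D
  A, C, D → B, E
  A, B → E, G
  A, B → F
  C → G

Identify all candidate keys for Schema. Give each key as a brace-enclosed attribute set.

{A, B}, {A, C, D}

Attributes never on any right-hand side: {A} — every candidate key must contain it.
{A, B} is a candidate key since {A, B}⁺ = {A, B, C, D, E, F, G} covers every attribute.
{A, C, D} is a candidate key since {A, C, D}⁺ = {A, B, C, D, E, F, G} covers every attribute.
These are minimal and exhaustive — every other superkey contains one of them.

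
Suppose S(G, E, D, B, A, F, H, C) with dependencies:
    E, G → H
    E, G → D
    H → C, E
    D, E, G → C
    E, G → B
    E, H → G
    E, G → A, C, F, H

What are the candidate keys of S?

{H}⁺ = {A, B, C, D, E, F, G, H} — all of the relation — so {H} is a candidate key.
{E, G}⁺ = {A, B, C, D, E, F, G, H} — all of the relation — so {E, G} is a candidate key.
These are minimal and exhaustive — every other superkey contains one of them.

{E, G}, {H}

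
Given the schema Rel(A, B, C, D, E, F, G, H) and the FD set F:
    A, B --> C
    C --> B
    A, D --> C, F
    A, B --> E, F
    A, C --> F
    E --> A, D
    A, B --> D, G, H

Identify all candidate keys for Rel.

{A, B}, {A, C}, {A, D}, {E}

{E}⁺ = {A, B, C, D, E, F, G, H}, which is every attribute, so {E} is a candidate key.
{A, B}⁺ = {A, B, C, D, E, F, G, H}, which is every attribute, so {A, B} is a candidate key.
{A, C}⁺ = {A, B, C, D, E, F, G, H}, which is every attribute, so {A, C} is a candidate key.
{A, D}⁺ = {A, B, C, D, E, F, G, H}, which is every attribute, so {A, D} is a candidate key.
No proper subset of any of these is a key, and no other minimal superkey exists.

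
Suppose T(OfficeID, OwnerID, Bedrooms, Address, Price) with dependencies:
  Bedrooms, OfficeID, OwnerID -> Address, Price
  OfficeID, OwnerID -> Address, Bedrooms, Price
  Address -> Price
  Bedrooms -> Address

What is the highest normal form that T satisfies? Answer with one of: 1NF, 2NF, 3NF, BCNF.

Candidate key: {OfficeID, OwnerID}. Prime attributes: {OfficeID, OwnerID}.
For Address -> Price we have {Address}⁺ = {Address, Price}; {Address} is not a superkey, so BCNF fails.
Address -> Price determines the non-prime attribute {Price} from a non-superkey — 3NF is violated.
No non-prime attribute depends on a proper subset of any candidate key, so 2NF holds.

2NF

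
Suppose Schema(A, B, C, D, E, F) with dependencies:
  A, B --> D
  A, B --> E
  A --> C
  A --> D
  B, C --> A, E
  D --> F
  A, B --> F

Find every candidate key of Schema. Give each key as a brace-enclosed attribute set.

No FD produces {B}, so it must be in every candidate key.
{A, B} is a candidate key since {A, B}⁺ = {A, B, C, D, E, F} covers every attribute.
{B, C} is a candidate key since {B, C}⁺ = {A, B, C, D, E, F} covers every attribute.
No proper subset of any of these is a key, and no other minimal superkey exists.

{A, B}, {B, C}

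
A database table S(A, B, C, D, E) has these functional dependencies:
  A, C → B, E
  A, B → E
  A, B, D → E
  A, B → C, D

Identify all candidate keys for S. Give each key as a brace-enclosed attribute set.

{A, B}, {A, C}

{A} never appears on the right of any FD, so every key must include it.
Closure of {A, B} is {A, B, C, D, E}, the whole schema; {A, B} is a candidate key.
Closure of {A, C} is {A, B, C, D, E}, the whole schema; {A, C} is a candidate key.
No proper subset of any of these is a key, and no other minimal superkey exists.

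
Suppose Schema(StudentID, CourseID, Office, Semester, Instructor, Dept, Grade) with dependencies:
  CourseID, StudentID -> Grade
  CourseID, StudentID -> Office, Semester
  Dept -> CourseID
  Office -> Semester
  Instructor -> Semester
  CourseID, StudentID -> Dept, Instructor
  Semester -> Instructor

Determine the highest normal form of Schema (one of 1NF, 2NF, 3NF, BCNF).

Candidate keys: {CourseID, StudentID}, {Dept, StudentID}. Prime attributes: {CourseID, Dept, StudentID}.
Dept -> CourseID: {Dept}⁺ = {CourseID, Dept}, which is not all of the attributes, so the left side is not a superkey — BCNF is violated.
Because {Semester} is non-prime and the left side of Office -> Semester is not a superkey, the relation is not in 3NF.
Checking every proper subset of each key, none determines a non-prime attribute — 2NF is satisfied.

2NF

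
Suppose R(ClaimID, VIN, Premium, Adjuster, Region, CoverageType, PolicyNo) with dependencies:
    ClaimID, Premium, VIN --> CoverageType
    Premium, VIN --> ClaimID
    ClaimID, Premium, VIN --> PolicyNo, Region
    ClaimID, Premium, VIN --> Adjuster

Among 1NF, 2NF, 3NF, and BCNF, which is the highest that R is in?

BCNF

Candidate key: {Premium, VIN}. Prime attributes: {Premium, VIN}.
Every FD has a superkey on the left, so the relation is in BCNF.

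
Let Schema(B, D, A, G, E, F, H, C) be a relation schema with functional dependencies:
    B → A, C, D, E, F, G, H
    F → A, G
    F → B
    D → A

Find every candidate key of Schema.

{B}, {F}

Closure of {B} is {A, B, C, D, E, F, G, H}, the whole schema; {B} is a candidate key.
Closure of {F} is {A, B, C, D, E, F, G, H}, the whole schema; {F} is a candidate key.
These are minimal and exhaustive — every other superkey contains one of them.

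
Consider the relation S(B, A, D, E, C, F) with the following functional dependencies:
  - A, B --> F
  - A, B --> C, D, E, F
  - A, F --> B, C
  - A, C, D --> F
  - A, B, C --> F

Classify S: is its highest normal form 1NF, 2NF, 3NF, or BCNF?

Candidate keys: {A, B}, {A, C, D}, {A, F}. Prime attributes: {A, B, C, D, F}.
Every FD has a superkey on the left, so the relation is in BCNF.

BCNF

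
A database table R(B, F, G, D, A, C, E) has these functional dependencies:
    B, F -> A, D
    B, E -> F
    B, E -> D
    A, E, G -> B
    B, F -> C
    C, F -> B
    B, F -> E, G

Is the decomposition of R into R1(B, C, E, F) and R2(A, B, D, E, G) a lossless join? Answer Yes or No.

The shared attributes are {B, E} and {B, E}⁺ = {A, B, C, D, E, F, G}.
This includes all of R1, so the common attributes are a superkey of R1 — the join is lossless.

Yes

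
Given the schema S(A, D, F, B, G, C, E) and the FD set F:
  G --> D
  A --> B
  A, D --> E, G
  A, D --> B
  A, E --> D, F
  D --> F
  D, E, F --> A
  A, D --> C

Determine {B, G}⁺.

Start with {B, G}.
G --> D applies; add {D} → now {B, D, G}.
D --> F applies; add {F} → now {B, D, F, G}.
No further FD applies.

{B, D, F, G}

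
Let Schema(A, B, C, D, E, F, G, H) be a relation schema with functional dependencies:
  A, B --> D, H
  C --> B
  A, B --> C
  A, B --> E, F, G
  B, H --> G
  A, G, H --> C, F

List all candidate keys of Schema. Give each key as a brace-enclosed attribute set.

{A, B}, {A, C}, {A, G, H}

Attributes never on any right-hand side: {A} — every candidate key must contain it.
{A, B}⁺ = {A, B, C, D, E, F, G, H}, which is every attribute, so {A, B} is a candidate key.
{A, C}⁺ = {A, B, C, D, E, F, G, H}, which is every attribute, so {A, C} is a candidate key.
{A, G, H}⁺ = {A, B, C, D, E, F, G, H}, which is every attribute, so {A, G, H} is a candidate key.
These are minimal and exhaustive — every other superkey contains one of them.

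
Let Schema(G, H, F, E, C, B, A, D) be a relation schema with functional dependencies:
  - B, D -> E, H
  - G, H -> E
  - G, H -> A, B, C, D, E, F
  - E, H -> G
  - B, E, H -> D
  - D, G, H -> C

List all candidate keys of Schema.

{B, D} is a candidate key since {B, D}⁺ = {A, B, C, D, E, F, G, H} covers every attribute.
{E, H} is a candidate key since {E, H}⁺ = {A, B, C, D, E, F, G, H} covers every attribute.
{G, H} is a candidate key since {G, H}⁺ = {A, B, C, D, E, F, G, H} covers every attribute.
These are minimal and exhaustive — every other superkey contains one of them.

{B, D}, {E, H}, {G, H}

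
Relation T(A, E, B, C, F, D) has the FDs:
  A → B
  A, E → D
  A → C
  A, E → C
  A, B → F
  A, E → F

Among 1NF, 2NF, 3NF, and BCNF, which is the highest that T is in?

1NF

Candidate key: {A, E}. Prime attributes: {A, E}.
For A → B we have {A}⁺ = {A, B, C, F}; {A} is not a superkey, so BCNF fails.
Because {B} is non-prime and the left side of A → B is not a superkey, the relation is not in 3NF.
The proper key subset {A} of {A, E} determines non-prime {B, C, F}, so the relation is not even in 2NF.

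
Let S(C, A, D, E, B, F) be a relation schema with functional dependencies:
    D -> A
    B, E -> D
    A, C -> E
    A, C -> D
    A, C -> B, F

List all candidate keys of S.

{A, C}, {B, C, E}, {C, D}

{C} never appears on the right of any FD, so every key must include it.
{A, C} is a candidate key since {A, C}⁺ = {A, B, C, D, E, F} covers every attribute.
{C, D} is a candidate key since {C, D}⁺ = {A, B, C, D, E, F} covers every attribute.
{B, C, E} is a candidate key since {B, C, E}⁺ = {A, B, C, D, E, F} covers every attribute.
No proper subset of any of these is a key, and no other minimal superkey exists.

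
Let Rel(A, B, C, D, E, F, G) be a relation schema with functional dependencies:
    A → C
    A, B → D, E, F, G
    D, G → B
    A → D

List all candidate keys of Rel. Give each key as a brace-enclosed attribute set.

No FD produces {A}, so it must be in every candidate key.
Closure of {A, B} is {A, B, C, D, E, F, G}, the whole schema; {A, B} is a candidate key.
Closure of {A, G} is {A, B, C, D, E, F, G}, the whole schema; {A, G} is a candidate key.
These are minimal and exhaustive — every other superkey contains one of them.

{A, B}, {A, G}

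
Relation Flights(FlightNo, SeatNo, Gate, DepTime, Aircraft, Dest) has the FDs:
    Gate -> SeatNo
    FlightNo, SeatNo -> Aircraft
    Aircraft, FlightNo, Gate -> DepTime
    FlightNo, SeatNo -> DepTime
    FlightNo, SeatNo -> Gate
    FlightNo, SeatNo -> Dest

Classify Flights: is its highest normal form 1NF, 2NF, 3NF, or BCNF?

Candidate keys: {FlightNo, Gate}, {FlightNo, SeatNo}. Prime attributes: {FlightNo, Gate, SeatNo}.
Gate -> SeatNo: {Gate}⁺ = {Gate, SeatNo}, which is not all of the attributes, so the left side is not a superkey — BCNF is violated.
But every attribute on its right side ({SeatNo}) is prime, and the same holds for every other non-superkey FD, so 3NF still holds.

3NF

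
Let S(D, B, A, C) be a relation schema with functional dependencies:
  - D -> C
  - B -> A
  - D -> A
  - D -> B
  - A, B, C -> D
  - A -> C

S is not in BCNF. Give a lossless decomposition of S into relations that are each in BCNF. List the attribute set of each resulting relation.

{A, B, D}; {A, C}

Candidate keys of the original relation: {B}, {D}.
{A, B, C, D}: {A} determines {A, C} here but is not a superkey — split on A -> C, giving {A, C} and {A, B, D}.
{A, C} is in BCNF.
{A, B, D} is in BCNF.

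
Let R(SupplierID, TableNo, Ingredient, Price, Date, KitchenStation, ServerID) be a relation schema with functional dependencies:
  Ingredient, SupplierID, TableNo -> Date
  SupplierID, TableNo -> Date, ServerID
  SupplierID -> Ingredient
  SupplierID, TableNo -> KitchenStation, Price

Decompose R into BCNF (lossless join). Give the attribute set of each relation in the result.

Candidate key of the original relation: {SupplierID, TableNo}.
{Date, Ingredient, KitchenStation, Price, ServerID, SupplierID, TableNo}: {SupplierID} determines {Ingredient, SupplierID} here but is not a superkey — split on SupplierID -> Ingredient, giving {Ingredient, SupplierID} and {Date, KitchenStation, Price, ServerID, SupplierID, TableNo}.
{Ingredient, SupplierID} has no BCNF violation.
{Date, KitchenStation, Price, ServerID, SupplierID, TableNo} has no BCNF violation.

{Date, KitchenStation, Price, ServerID, SupplierID, TableNo}; {Ingredient, SupplierID}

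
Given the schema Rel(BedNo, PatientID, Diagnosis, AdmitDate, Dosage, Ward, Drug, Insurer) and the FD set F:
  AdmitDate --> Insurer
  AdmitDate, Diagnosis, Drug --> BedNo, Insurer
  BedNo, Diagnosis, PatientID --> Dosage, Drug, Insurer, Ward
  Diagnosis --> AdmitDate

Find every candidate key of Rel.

{Diagnosis, PatientID} never appear on the right of any FD, so every key must include all of them.
Closure of {BedNo, Diagnosis, PatientID} is {AdmitDate, BedNo, Diagnosis, Dosage, Drug, Insurer, PatientID, Ward}, the whole schema; {BedNo, Diagnosis, PatientID} is a candidate key.
Closure of {Diagnosis, Drug, PatientID} is {AdmitDate, BedNo, Diagnosis, Dosage, Drug, Insurer, PatientID, Ward}, the whole schema; {Diagnosis, Drug, PatientID} is a candidate key.
Any other superkey properly contains one of these, so there are no further candidate keys.

{BedNo, Diagnosis, PatientID}, {Diagnosis, Drug, PatientID}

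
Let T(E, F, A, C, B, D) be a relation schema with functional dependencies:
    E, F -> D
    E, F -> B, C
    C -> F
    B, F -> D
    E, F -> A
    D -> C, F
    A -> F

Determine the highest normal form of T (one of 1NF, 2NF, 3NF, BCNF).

3NF

Candidate keys: {A, E}, {C, E}, {D, E}, {E, F}. Prime attributes: {A, C, D, E, F}.
C -> F: {C}⁺ = {C, F}, which is not all of the attributes, so the left side is not a superkey — BCNF is violated.
Its right-hand attributes {F} are all prime, as are those of every other non-superkey FD — the relation is in 3NF.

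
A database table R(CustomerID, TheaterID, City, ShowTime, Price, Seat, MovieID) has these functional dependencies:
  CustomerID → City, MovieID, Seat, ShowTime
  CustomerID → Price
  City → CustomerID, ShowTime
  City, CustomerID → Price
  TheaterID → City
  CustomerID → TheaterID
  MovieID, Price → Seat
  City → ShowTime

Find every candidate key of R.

{City}, {CustomerID}, {TheaterID}

{City}⁺ = {City, CustomerID, MovieID, Price, Seat, ShowTime, TheaterID}, which is every attribute, so {City} is a candidate key.
{CustomerID}⁺ = {City, CustomerID, MovieID, Price, Seat, ShowTime, TheaterID}, which is every attribute, so {CustomerID} is a candidate key.
{TheaterID}⁺ = {City, CustomerID, MovieID, Price, Seat, ShowTime, TheaterID}, which is every attribute, so {TheaterID} is a candidate key.
These are minimal and exhaustive — every other superkey contains one of them.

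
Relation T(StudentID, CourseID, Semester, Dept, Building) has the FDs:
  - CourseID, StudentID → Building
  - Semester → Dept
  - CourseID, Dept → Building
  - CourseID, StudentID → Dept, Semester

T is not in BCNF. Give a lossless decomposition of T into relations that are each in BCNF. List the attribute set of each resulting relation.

{Building, CourseID, Semester}; {CourseID, Semester, StudentID}; {Dept, Semester}

Candidate key of the original relation: {CourseID, StudentID}.
{Building, CourseID, Dept, Semester, StudentID}: {Semester} determines {Dept, Semester} here but is not a superkey — split on Semester → Dept, giving {Dept, Semester} and {Building, CourseID, Semester, StudentID}.
{Dept, Semester}: every determinant is a superkey — BCNF.
{Building, CourseID, Semester, StudentID}: {CourseID, Semester} determines {Building, CourseID, Semester} here but is not a superkey — split on CourseID, Semester → Building, giving {Building, CourseID, Semester} and {CourseID, Semester, StudentID}.
{Building, CourseID, Semester}: every determinant is a superkey — BCNF.
{CourseID, Semester, StudentID}: every determinant is a superkey — BCNF.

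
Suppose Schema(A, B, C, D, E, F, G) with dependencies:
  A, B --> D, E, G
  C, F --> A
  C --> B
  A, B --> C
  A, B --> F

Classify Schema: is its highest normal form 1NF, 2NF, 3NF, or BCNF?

3NF

Candidate keys: {A, B}, {A, C}, {C, F}. Prime attributes: {A, B, C, F}.
For C --> B we have {C}⁺ = {B, C}; {C} is not a superkey, so BCNF fails.
Since {B} ⊆ prime attributes and every other non-superkey FD also has a prime right side, the schema is in 3NF.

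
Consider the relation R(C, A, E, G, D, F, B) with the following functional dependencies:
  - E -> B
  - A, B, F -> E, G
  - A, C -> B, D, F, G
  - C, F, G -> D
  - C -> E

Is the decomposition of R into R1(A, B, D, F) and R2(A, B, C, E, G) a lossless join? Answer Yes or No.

Common attributes: {A, B}; their closure is {A, B}.
R1 ⊄ {A, B} and R2 ⊄ {A, B}, so the split is lossy.

No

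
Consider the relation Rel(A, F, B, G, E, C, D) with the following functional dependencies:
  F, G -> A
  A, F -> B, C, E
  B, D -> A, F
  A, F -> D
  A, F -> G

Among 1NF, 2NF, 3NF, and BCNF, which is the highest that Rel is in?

BCNF

Candidate keys: {A, F}, {B, D}, {F, G}. Prime attributes: {A, B, D, F, G}.
Every FD has a superkey on the left, so the relation is in BCNF.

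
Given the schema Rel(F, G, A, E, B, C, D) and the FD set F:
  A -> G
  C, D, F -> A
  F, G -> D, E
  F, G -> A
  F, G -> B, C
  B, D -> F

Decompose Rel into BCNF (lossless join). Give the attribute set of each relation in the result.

{A, B, C, D, E}; {A, G}; {B, D, F}

Candidate keys of the original relation: {A, B, D}, {A, F}, {B, C, D}, {B, D, G}, {C, D, F}, {F, G}.
{A, B, C, D, E, F, G}: {A} determines {A, G} here but is not a superkey — split on A -> G, giving {A, G} and {A, B, C, D, E, F}.
{A, G}: every determinant is a superkey — BCNF.
{A, B, C, D, E, F}: {B, D} determines {B, D, F} here but is not a superkey — split on B, D -> F, giving {B, D, F} and {A, B, C, D, E}.
{B, D, F}: every determinant is a superkey — BCNF.
{A, B, C, D, E}: every determinant is a superkey — BCNF.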